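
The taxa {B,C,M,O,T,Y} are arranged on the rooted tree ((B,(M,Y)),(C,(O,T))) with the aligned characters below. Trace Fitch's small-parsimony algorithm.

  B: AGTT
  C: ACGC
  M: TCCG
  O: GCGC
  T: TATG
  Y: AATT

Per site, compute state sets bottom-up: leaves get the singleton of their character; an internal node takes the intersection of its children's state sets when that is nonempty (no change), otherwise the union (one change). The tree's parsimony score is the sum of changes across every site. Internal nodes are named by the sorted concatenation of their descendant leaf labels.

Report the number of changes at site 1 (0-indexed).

3

site 0, node MY: M={T} ∪ Y={A} → {A,T} (+1)
site 0, node BMY: B={A} ∩ MY={A,T} → {A} (+0)
site 0, node OT: O={G} ∪ T={T} → {G,T} (+1)
site 0, node COT: C={A} ∪ OT={G,T} → {A,G,T} (+1)
site 0, node BCMOTY: BMY={A} ∩ COT={A,G,T} → {A} (+0)
site 1, node MY: M={C} ∪ Y={A} → {A,C} (+1)
site 1, node BMY: B={G} ∪ MY={A,C} → {A,C,G} (+1)
site 1, node OT: O={C} ∪ T={A} → {A,C} (+1)
site 1, node COT: C={C} ∩ OT={A,C} → {C} (+0)
site 1, node BCMOTY: BMY={A,C,G} ∩ COT={C} → {C} (+0)
site 2, node MY: M={C} ∪ Y={T} → {C,T} (+1)
site 2, node BMY: B={T} ∩ MY={C,T} → {T} (+0)
site 2, node OT: O={G} ∪ T={T} → {G,T} (+1)
site 2, node COT: C={G} ∩ OT={G,T} → {G} (+0)
site 2, node BCMOTY: BMY={T} ∪ COT={G} → {G,T} (+1)
site 3, node MY: M={G} ∪ Y={T} → {G,T} (+1)
site 3, node BMY: B={T} ∩ MY={G,T} → {T} (+0)
site 3, node OT: O={C} ∪ T={G} → {C,G} (+1)
site 3, node COT: C={C} ∩ OT={C,G} → {C} (+0)
site 3, node BCMOTY: BMY={T} ∪ COT={C} → {C,T} (+1)
per-site changes: [3, 3, 3, 3]; total = 12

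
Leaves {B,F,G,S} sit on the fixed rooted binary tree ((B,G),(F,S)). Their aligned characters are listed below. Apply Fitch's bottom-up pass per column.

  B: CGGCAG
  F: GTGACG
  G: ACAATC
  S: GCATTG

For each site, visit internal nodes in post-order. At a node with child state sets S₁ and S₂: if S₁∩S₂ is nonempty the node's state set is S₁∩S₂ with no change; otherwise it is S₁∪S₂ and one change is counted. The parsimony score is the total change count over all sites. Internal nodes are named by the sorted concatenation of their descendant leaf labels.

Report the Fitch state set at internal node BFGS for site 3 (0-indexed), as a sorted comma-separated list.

site 0, node BG: B={C} ∪ G={A} → {A,C} (+1)
site 0, node FS: F={G} ∩ S={G} → {G} (+0)
site 0, node BFGS: BG={A,C} ∪ FS={G} → {A,C,G} (+1)
site 1, node BG: B={G} ∪ G={C} → {C,G} (+1)
site 1, node FS: F={T} ∪ S={C} → {C,T} (+1)
site 1, node BFGS: BG={C,G} ∩ FS={C,T} → {C} (+0)
site 2, node BG: B={G} ∪ G={A} → {A,G} (+1)
site 2, node FS: F={G} ∪ S={A} → {A,G} (+1)
site 2, node BFGS: BG={A,G} ∩ FS={A,G} → {A,G} (+0)
site 3, node BG: B={C} ∪ G={A} → {A,C} (+1)
site 3, node FS: F={A} ∪ S={T} → {A,T} (+1)
site 3, node BFGS: BG={A,C} ∩ FS={A,T} → {A} (+0)
site 4, node BG: B={A} ∪ G={T} → {A,T} (+1)
site 4, node FS: F={C} ∪ S={T} → {C,T} (+1)
site 4, node BFGS: BG={A,T} ∩ FS={C,T} → {T} (+0)
site 5, node BG: B={G} ∪ G={C} → {C,G} (+1)
site 5, node FS: F={G} ∩ S={G} → {G} (+0)
site 5, node BFGS: BG={C,G} ∩ FS={G} → {G} (+0)
per-site changes: [2, 2, 2, 2, 2, 1]; total = 11

A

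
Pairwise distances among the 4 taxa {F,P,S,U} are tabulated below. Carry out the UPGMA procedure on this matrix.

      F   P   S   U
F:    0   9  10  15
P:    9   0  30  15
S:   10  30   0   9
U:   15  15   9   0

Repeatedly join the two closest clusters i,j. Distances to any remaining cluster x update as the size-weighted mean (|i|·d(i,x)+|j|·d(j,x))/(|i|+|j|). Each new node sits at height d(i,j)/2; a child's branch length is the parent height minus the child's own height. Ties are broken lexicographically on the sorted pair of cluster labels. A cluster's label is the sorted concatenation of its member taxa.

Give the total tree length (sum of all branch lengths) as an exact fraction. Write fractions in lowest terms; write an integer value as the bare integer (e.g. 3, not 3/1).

iteration 1: select F,P (d=9); attach at lengths (9/2, 9/2); label the merged cluster FP
  updated: d(FP,S)=20, d(FP,U)=15
iteration 2: select S,U (d=9); attach at lengths (9/2, 9/2); label the merged cluster SU
  updated: d(FP,SU)=35/2
iteration 3: select FP,SU (d=35/2); attach at lengths (17/4, 17/4); label the merged cluster FPSU
final tree: ((F:9/2,P:9/2):17/4,(S:9/2,U:9/2):17/4)
total length: 53/2

53/2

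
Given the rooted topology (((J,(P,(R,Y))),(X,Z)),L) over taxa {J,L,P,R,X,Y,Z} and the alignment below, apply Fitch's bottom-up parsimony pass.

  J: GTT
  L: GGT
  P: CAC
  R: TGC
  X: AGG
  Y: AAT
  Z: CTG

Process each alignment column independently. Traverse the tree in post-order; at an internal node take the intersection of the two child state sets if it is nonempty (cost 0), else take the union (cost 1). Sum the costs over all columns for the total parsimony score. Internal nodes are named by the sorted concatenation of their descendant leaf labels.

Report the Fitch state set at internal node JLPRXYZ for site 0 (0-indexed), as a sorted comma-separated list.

A,C,G

[col 0] RY: children R:{T}, Y:{A} ∪→ {A,T}; cost 1
[col 0] PRY: children P:{C}, RY:{A,T} ∪→ {A,C,T}; cost 1
[col 0] JPRY: children J:{G}, PRY:{A,C,T} ∪→ {A,C,G,T}; cost 1
[col 0] XZ: children X:{A}, Z:{C} ∪→ {A,C}; cost 1
[col 0] JPRXYZ: children JPRY:{A,C,G,T}, XZ:{A,C} ∩→ {A,C}; cost 0
[col 0] JLPRXYZ: children JPRXYZ:{A,C}, L:{G} ∪→ {A,C,G}; cost 1
[col 1] RY: children R:{G}, Y:{A} ∪→ {A,G}; cost 1
[col 1] PRY: children P:{A}, RY:{A,G} ∩→ {A}; cost 0
[col 1] JPRY: children J:{T}, PRY:{A} ∪→ {A,T}; cost 1
[col 1] XZ: children X:{G}, Z:{T} ∪→ {G,T}; cost 1
[col 1] JPRXYZ: children JPRY:{A,T}, XZ:{G,T} ∩→ {T}; cost 0
[col 1] JLPRXYZ: children JPRXYZ:{T}, L:{G} ∪→ {G,T}; cost 1
[col 2] RY: children R:{C}, Y:{T} ∪→ {C,T}; cost 1
[col 2] PRY: children P:{C}, RY:{C,T} ∩→ {C}; cost 0
[col 2] JPRY: children J:{T}, PRY:{C} ∪→ {C,T}; cost 1
[col 2] XZ: children X:{G}, Z:{G} ∩→ {G}; cost 0
[col 2] JPRXYZ: children JPRY:{C,T}, XZ:{G} ∪→ {C,G,T}; cost 1
[col 2] JLPRXYZ: children JPRXYZ:{C,G,T}, L:{T} ∩→ {T}; cost 0
per-site changes: [5, 4, 3]; total = 12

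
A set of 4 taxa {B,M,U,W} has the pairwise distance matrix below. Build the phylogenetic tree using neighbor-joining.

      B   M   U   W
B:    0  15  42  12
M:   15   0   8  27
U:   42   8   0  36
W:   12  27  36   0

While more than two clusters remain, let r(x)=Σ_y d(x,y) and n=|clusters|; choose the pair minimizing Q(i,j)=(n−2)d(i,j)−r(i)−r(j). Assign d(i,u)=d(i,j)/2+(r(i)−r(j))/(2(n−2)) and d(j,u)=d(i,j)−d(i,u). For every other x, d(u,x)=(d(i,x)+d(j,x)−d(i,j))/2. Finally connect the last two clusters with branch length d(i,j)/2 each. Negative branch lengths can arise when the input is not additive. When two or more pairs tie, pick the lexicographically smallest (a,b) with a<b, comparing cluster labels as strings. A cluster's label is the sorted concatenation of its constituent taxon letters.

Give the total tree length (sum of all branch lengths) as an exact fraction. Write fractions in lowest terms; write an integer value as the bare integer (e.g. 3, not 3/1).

iteration 1: select B,W (d=12, Q=-120); attach at lengths (9/2, 15/2); label the merged cluster BW
  updated: d(BW,M)=15, d(BW,U)=33
iteration 2: select BW,M (d=15, Q=-56); attach at lengths (20, -5); label the merged cluster BMW
  updated: d(BMW,U)=13
iteration 3: select BMW,U (d=13); attach at lengths (13/2, 13/2); label the merged cluster BMUW
final tree: (((B:9/2,W:15/2):20,M:-5):13/2,U:13/2)
total length: 40

40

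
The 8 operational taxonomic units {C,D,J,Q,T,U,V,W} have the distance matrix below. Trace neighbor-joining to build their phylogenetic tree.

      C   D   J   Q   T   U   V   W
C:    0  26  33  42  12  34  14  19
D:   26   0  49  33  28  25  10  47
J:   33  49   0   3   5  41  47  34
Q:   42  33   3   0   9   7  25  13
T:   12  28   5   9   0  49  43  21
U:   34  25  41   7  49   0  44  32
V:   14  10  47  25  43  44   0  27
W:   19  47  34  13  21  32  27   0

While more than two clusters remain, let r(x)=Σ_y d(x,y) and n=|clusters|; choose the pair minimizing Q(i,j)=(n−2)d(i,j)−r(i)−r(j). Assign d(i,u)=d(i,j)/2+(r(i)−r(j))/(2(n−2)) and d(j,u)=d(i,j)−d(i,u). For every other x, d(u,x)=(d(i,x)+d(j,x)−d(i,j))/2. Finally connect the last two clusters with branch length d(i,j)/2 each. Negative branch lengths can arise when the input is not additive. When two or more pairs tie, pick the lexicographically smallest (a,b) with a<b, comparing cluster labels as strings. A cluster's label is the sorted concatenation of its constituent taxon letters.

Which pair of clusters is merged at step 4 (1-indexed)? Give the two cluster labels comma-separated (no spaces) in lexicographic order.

1. join D+V (d=10, Q=-368) ⇒ DV; edges |D|=17/3, |V|=13/3
  updated: d(C,DV)=15, d(DV,J)=43, d(DV,Q)=24, d(DV,T)=61/2, d(DV,U)=59/2, d(DV,W)=32
2. join J+T (d=5, Q=-521/2) ⇒ JT; edges |J|=23/4, |T|=-3/4
  updated: d(C,JT)=20, d(DV,JT)=137/4, d(JT,Q)=7/2, d(JT,U)=85/2, d(JT,W)=25
3. join Q+U (d=7, Q=-413/2) ⇒ QU; edges |Q|=-55/16, |U|=167/16
  updated: d(C,QU)=69/2, d(DV,QU)=93/4, d(JT,QU)=39/2, d(QU,W)=19
4. join C+DV (d=15, Q=-148) ⇒ CDV; edges |C|=29/6, |DV|=61/6
  updated: d(CDV,JT)=157/8, d(CDV,QU)=171/8, d(CDV,W)=18
5. join CDV+W (d=18, Q=-85) ⇒ CDVW; edges |CDV|=33/4, |W|=39/4
  updated: d(CDVW,JT)=213/16, d(CDVW,QU)=179/16
6. join CDVW+JT (d=213/16, Q=-44) ⇒ CDJTVW; edges |CDVW|=5/2, |JT|=173/16
  updated: d(CDJTVW,QU)=139/16
7. join CDJTVW+QU (d=139/16) ⇒ CDJQTUVW; edges |CDJTVW|=139/32, |QU|=139/32
final tree: ((((C:29/6,(D:17/3,V:13/3):61/6):33/4,W:39/4):5/2,(J:23/4,T:-3/4):173/16):139/32,(Q:-55/16,U:167/16):139/32)
total length: 77

C,DV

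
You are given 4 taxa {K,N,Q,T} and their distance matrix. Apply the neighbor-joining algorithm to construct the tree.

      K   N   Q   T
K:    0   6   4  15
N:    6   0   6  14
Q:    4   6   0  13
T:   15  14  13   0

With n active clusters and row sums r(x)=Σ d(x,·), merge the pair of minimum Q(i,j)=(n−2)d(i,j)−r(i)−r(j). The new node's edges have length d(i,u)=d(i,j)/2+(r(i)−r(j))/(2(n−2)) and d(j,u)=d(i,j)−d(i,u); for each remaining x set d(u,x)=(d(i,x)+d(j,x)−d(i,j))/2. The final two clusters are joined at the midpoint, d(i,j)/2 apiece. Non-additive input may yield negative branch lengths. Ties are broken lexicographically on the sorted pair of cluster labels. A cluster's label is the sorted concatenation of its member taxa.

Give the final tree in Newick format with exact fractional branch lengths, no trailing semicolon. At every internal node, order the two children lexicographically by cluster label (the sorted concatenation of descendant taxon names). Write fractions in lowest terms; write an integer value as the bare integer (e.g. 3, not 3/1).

(((K:5/2,Q:3/2):1,N:3):11/2,T:11/2)

iteration 1: select K,Q (d=4, Q=-40); attach at lengths (5/2, 3/2); label the merged cluster KQ
  updated: d(KQ,N)=4, d(KQ,T)=12
iteration 2: select KQ,N (d=4, Q=-30); attach at lengths (1, 3); label the merged cluster KNQ
  updated: d(KNQ,T)=11
iteration 3: select KNQ,T (d=11); attach at lengths (11/2, 11/2); label the merged cluster KNQT
final tree: (((K:5/2,Q:3/2):1,N:3):11/2,T:11/2)
total length: 19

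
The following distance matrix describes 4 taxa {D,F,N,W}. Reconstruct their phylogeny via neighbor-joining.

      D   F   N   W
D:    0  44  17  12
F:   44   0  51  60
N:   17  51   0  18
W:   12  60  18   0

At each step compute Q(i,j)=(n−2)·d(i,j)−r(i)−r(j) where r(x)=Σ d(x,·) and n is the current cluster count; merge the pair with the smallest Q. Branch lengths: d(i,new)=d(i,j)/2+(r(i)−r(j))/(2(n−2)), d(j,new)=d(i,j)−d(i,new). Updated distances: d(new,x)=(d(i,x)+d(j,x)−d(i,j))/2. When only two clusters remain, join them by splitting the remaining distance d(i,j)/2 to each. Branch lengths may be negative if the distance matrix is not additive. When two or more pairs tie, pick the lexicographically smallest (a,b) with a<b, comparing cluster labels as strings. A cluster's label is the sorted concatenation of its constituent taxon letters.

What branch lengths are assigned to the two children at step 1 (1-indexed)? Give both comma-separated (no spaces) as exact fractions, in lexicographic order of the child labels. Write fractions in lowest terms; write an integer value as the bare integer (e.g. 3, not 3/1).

3/2,85/2

iteration 1: select D,F (d=44, Q=-140); attach at lengths (3/2, 85/2); label the merged cluster DF
  updated: d(DF,N)=12, d(DF,W)=14
iteration 2: select DF,N (d=12, Q=-44); attach at lengths (4, 8); label the merged cluster DFN
  updated: d(DFN,W)=10
iteration 3: select DFN,W (d=10); attach at lengths (5, 5); label the merged cluster DFNW
final tree: (((D:3/2,F:85/2):4,N:8):5,W:5)
total length: 66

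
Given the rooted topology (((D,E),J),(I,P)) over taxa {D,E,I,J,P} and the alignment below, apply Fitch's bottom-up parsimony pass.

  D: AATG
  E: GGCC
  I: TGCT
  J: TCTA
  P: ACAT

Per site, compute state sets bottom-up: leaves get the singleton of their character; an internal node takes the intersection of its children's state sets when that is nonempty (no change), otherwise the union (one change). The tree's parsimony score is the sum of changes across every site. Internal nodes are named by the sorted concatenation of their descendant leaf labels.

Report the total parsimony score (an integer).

12

site 0, node DE: D={A} ∪ E={G} → {A,G} (+1)
site 0, node DEJ: DE={A,G} ∪ J={T} → {A,G,T} (+1)
site 0, node IP: I={T} ∪ P={A} → {A,T} (+1)
site 0, node DEIJP: DEJ={A,G,T} ∩ IP={A,T} → {A,T} (+0)
site 1, node DE: D={A} ∪ E={G} → {A,G} (+1)
site 1, node DEJ: DE={A,G} ∪ J={C} → {A,C,G} (+1)
site 1, node IP: I={G} ∪ P={C} → {C,G} (+1)
site 1, node DEIJP: DEJ={A,C,G} ∩ IP={C,G} → {C,G} (+0)
site 2, node DE: D={T} ∪ E={C} → {C,T} (+1)
site 2, node DEJ: DE={C,T} ∩ J={T} → {T} (+0)
site 2, node IP: I={C} ∪ P={A} → {A,C} (+1)
site 2, node DEIJP: DEJ={T} ∪ IP={A,C} → {A,C,T} (+1)
site 3, node DE: D={G} ∪ E={C} → {C,G} (+1)
site 3, node DEJ: DE={C,G} ∪ J={A} → {A,C,G} (+1)
site 3, node IP: I={T} ∩ P={T} → {T} (+0)
site 3, node DEIJP: DEJ={A,C,G} ∪ IP={T} → {A,C,G,T} (+1)
per-site changes: [3, 3, 3, 3]; total = 12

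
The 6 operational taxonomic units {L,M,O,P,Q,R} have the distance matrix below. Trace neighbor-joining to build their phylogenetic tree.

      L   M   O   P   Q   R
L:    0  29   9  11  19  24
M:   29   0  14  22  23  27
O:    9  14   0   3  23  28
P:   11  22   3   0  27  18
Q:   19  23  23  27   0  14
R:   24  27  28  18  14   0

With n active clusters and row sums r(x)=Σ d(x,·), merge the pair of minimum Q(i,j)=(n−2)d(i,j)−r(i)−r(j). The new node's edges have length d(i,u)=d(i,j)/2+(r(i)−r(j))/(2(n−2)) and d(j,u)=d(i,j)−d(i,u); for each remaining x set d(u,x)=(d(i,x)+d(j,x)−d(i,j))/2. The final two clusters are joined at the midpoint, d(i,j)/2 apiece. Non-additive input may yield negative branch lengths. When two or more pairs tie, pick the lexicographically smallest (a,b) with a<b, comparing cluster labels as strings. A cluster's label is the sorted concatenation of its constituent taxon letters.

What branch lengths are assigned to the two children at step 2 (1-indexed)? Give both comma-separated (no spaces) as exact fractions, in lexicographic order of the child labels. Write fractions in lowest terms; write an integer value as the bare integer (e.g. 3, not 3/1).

47/4,25/4

iteration 1: select Q,R (d=14, Q=-161); attach at lengths (51/8, 61/8); label the merged cluster QR
  updated: d(L,QR)=29/2, d(M,QR)=18, d(O,QR)=37/2, d(P,QR)=31/2
iteration 2: select M,QR (d=18, Q=-191/2); attach at lengths (47/4, 25/4); label the merged cluster MQR
  updated: d(L,MQR)=51/4, d(MQR,O)=29/4, d(MQR,P)=39/4
iteration 3: select L,MQR (d=51/4, Q=-37); attach at lengths (57/8, 45/8); label the merged cluster LMQR
  updated: d(LMQR,O)=7/4, d(LMQR,P)=4
iteration 4: select LMQR,O (d=7/4, Q=-35/4); attach at lengths (11/8, 3/8); label the merged cluster LMOQR
  updated: d(LMOQR,P)=21/8
iteration 5: select LMOQR,P (d=21/8); attach at lengths (21/16, 21/16); label the merged cluster LMOPQR
final tree: (((L:57/8,(M:47/4,(Q:51/8,R:61/8):25/4):45/8):11/8,O:3/8):21/16,P:21/16)
total length: 393/8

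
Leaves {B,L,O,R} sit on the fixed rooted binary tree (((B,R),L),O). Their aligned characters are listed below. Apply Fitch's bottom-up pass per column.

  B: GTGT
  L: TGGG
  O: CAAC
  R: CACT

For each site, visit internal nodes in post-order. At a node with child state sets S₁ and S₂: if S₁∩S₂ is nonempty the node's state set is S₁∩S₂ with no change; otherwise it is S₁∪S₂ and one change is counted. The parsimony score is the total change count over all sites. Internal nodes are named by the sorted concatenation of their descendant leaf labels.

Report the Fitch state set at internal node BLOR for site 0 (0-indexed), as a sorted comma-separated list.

[col 0] BR: children B:{G}, R:{C} ∪→ {C,G}; cost 1
[col 0] BLR: children BR:{C,G}, L:{T} ∪→ {C,G,T}; cost 1
[col 0] BLOR: children BLR:{C,G,T}, O:{C} ∩→ {C}; cost 0
[col 1] BR: children B:{T}, R:{A} ∪→ {A,T}; cost 1
[col 1] BLR: children BR:{A,T}, L:{G} ∪→ {A,G,T}; cost 1
[col 1] BLOR: children BLR:{A,G,T}, O:{A} ∩→ {A}; cost 0
[col 2] BR: children B:{G}, R:{C} ∪→ {C,G}; cost 1
[col 2] BLR: children BR:{C,G}, L:{G} ∩→ {G}; cost 0
[col 2] BLOR: children BLR:{G}, O:{A} ∪→ {A,G}; cost 1
[col 3] BR: children B:{T}, R:{T} ∩→ {T}; cost 0
[col 3] BLR: children BR:{T}, L:{G} ∪→ {G,T}; cost 1
[col 3] BLOR: children BLR:{G,T}, O:{C} ∪→ {C,G,T}; cost 1
per-site changes: [2, 2, 2, 2]; total = 8

C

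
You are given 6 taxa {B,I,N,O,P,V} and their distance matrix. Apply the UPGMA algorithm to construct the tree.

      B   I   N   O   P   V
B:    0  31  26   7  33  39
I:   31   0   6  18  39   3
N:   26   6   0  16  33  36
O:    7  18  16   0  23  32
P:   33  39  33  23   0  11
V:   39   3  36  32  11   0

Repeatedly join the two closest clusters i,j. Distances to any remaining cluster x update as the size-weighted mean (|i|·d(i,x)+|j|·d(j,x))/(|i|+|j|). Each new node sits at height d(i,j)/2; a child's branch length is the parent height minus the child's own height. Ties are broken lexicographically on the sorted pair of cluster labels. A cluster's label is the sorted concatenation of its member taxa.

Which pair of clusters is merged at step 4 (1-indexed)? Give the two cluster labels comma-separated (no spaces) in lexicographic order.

IV,P

iteration 1: select I,V (d=3); attach at lengths (3/2, 3/2); label the merged cluster IV
  updated: d(B,IV)=35, d(IV,N)=21, d(IV,O)=25, d(IV,P)=25
iteration 2: select B,O (d=7); attach at lengths (7/2, 7/2); label the merged cluster BO
  updated: d(BO,IV)=30, d(BO,N)=21, d(BO,P)=28
iteration 3: select BO,N (d=21); attach at lengths (7, 21/2); label the merged cluster BNO
  updated: d(BNO,IV)=27, d(BNO,P)=89/3
iteration 4: select IV,P (d=25); attach at lengths (11, 25/2); label the merged cluster IPV
  updated: d(BNO,IPV)=251/9
iteration 5: select BNO,IPV (d=251/9); attach at lengths (31/9, 13/9); label the merged cluster BINOPV
final tree: (((B:7/2,O:7/2):7,N:21/2):31/9,((I:3/2,V:3/2):11,P:25/2):13/9)
total length: 503/9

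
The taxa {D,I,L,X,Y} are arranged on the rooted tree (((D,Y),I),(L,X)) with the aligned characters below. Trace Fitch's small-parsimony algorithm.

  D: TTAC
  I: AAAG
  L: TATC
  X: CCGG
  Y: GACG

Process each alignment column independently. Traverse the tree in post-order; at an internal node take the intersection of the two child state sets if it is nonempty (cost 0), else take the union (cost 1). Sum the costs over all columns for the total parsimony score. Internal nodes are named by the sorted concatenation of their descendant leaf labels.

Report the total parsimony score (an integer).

10

site 0, node DY: D={T} ∪ Y={G} → {G,T} (+1)
site 0, node DIY: DY={G,T} ∪ I={A} → {A,G,T} (+1)
site 0, node LX: L={T} ∪ X={C} → {C,T} (+1)
site 0, node DILXY: DIY={A,G,T} ∩ LX={C,T} → {T} (+0)
site 1, node DY: D={T} ∪ Y={A} → {A,T} (+1)
site 1, node DIY: DY={A,T} ∩ I={A} → {A} (+0)
site 1, node LX: L={A} ∪ X={C} → {A,C} (+1)
site 1, node DILXY: DIY={A} ∩ LX={A,C} → {A} (+0)
site 2, node DY: D={A} ∪ Y={C} → {A,C} (+1)
site 2, node DIY: DY={A,C} ∩ I={A} → {A} (+0)
site 2, node LX: L={T} ∪ X={G} → {G,T} (+1)
site 2, node DILXY: DIY={A} ∪ LX={G,T} → {A,G,T} (+1)
site 3, node DY: D={C} ∪ Y={G} → {C,G} (+1)
site 3, node DIY: DY={C,G} ∩ I={G} → {G} (+0)
site 3, node LX: L={C} ∪ X={G} → {C,G} (+1)
site 3, node DILXY: DIY={G} ∩ LX={C,G} → {G} (+0)
per-site changes: [3, 2, 3, 2]; total = 10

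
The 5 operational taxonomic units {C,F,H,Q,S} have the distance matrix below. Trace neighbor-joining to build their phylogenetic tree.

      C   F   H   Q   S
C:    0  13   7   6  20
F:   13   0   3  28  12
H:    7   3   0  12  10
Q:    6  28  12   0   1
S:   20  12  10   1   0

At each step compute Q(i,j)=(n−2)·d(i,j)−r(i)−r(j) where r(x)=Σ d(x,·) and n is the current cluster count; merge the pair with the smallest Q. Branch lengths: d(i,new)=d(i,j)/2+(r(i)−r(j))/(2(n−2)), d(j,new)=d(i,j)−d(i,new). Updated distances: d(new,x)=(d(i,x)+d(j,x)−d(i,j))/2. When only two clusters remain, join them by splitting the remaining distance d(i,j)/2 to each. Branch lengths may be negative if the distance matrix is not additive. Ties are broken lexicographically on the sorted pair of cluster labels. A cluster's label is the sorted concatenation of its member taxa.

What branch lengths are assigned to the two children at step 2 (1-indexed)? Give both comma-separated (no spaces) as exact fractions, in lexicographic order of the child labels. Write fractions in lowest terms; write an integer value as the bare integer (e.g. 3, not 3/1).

1. join Q+S (d=1, Q=-87) ⇒ QS; edges |Q|=7/6, |S|=-1/6
  updated: d(C,QS)=25/2, d(F,QS)=39/2, d(H,QS)=21/2
2. join C+QS (d=25/2, Q=-50) ⇒ CQS; edges |C|=15/4, |QS|=35/4
  updated: d(CQS,F)=10, d(CQS,H)=5/2
3. join CQS+F (d=10, Q=-31/2) ⇒ CFQS; edges |CQS|=19/4, |F|=21/4
  updated: d(CFQS,H)=-9/4
4. join CFQS+H (d=-9/4) ⇒ CFHQS; edges |CFQS|=-9/8, |H|=-9/8
final tree: (((C:15/4,(Q:7/6,S:-1/6):35/4):19/4,F:21/4):-9/8,H:-9/8)
total length: 85/4

15/4,35/4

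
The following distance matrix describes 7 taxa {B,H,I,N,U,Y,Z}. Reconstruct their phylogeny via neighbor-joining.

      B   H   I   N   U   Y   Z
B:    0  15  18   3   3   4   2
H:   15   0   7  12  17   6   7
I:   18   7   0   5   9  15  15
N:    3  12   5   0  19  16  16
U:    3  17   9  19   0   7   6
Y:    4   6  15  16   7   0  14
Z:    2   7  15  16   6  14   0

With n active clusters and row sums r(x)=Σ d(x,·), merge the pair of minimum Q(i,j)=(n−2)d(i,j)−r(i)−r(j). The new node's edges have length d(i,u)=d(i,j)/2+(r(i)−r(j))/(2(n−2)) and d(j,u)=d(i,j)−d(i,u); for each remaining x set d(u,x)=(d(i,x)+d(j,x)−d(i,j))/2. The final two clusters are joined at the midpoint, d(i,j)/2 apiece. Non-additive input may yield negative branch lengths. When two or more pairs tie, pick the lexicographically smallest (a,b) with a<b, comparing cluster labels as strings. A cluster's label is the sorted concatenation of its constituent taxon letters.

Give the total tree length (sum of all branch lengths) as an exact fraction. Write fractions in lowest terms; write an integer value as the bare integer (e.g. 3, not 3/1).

107/4

iteration 1: select I,N (d=5, Q=-115); attach at lengths (23/10, 27/10); label the merged cluster IN
  updated: d(B,IN)=8, d(H,IN)=7, d(IN,U)=23/2, d(IN,Y)=13, d(IN,Z)=13
iteration 2: select H,IN (d=7, Q=-153/2); attach at lengths (55/16, 57/16); label the merged cluster HIN
  updated: d(B,HIN)=8, d(HIN,U)=43/4, d(HIN,Y)=6, d(HIN,Z)=13/2
iteration 3: select HIN,Y (d=6, Q=-177/4); attach at lengths (73/24, 71/24); label the merged cluster HINY
  updated: d(B,HINY)=3, d(HINY,U)=47/8, d(HINY,Z)=29/4
iteration 4: select B,Z (d=2, Q=-77/4); attach at lengths (-13/16, 45/16); label the merged cluster BZ
  updated: d(BZ,HINY)=33/8, d(BZ,U)=7/2
iteration 5: select BZ,HINY (d=33/8, Q=-27/2); attach at lengths (7/8, 13/4); label the merged cluster BHINYZ
  updated: d(BHINYZ,U)=21/8
iteration 6: select BHINYZ,U (d=21/8); attach at lengths (21/16, 21/16); label the merged cluster BHINUYZ
final tree: (((B:-13/16,Z:45/16):7/8,((H:55/16,(I:23/10,N:27/10):57/16):73/24,Y:71/24):13/4):21/16,U:21/16)
total length: 107/4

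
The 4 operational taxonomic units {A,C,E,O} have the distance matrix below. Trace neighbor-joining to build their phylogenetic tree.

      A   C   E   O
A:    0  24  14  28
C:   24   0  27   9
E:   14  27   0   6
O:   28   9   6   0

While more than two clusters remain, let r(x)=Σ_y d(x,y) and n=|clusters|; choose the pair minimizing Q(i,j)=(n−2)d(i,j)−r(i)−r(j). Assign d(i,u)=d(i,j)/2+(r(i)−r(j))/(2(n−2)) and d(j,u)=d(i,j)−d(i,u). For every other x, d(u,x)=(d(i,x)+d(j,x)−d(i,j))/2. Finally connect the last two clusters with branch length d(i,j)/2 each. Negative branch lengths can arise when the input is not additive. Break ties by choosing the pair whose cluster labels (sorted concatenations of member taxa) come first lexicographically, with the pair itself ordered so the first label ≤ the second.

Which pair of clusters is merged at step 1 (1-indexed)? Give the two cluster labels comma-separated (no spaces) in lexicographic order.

step 1: merge (A,E) at d=14, Q=-85; branch lengths A→47/4, E→9/4; new cluster AE
  updated: d(AE,C)=37/2, d(AE,O)=10
step 2: merge (AE,C) at d=37/2, Q=-75/2; branch lengths AE→39/4, C→35/4; new cluster ACE
  updated: d(ACE,O)=1/4
step 3: merge (ACE,O) at d=1/4; branch lengths ACE→1/8, O→1/8; new cluster ACEO
final tree: (((A:47/4,E:9/4):39/4,C:35/4):1/8,O:1/8)
total length: 131/4

A,E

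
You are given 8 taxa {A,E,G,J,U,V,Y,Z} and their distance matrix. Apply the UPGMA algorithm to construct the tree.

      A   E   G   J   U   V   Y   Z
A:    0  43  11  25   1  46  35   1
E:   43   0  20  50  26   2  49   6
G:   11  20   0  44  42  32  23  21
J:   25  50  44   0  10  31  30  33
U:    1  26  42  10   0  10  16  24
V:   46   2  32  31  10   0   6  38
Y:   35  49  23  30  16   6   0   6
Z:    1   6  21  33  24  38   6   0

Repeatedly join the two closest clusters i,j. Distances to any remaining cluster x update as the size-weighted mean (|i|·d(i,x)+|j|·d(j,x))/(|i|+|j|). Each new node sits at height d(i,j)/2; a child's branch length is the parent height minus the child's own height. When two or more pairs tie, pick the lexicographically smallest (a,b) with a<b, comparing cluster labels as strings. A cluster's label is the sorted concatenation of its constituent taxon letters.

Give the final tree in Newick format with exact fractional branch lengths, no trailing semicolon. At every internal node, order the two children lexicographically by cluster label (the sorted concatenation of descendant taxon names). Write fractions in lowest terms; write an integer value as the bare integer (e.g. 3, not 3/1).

1. join A+U (d=1) ⇒ AU; edges |A|=1/2, |U|=1/2
  updated: d(AU,E)=69/2, d(AU,G)=53/2, d(AU,J)=35/2, d(AU,V)=28, d(AU,Y)=51/2, d(AU,Z)=25/2
2. join E+V (d=2) ⇒ EV; edges |E|=1, |V|=1
  updated: d(AU,EV)=125/4, d(EV,G)=26, d(EV,J)=81/2, d(EV,Y)=55/2, d(EV,Z)=22
3. join Y+Z (d=6) ⇒ YZ; edges |Y|=3, |Z|=3
  updated: d(AU,YZ)=19, d(EV,YZ)=99/4, d(G,YZ)=22, d(J,YZ)=63/2
4. join AU+J (d=35/2) ⇒ AJU; edges |AU|=33/4, |J|=35/4
  updated: d(AJU,EV)=103/3, d(AJU,G)=97/3, d(AJU,YZ)=139/6
5. join G+YZ (d=22) ⇒ GYZ; edges |G|=11, |YZ|=8
  updated: d(AJU,GYZ)=236/9, d(EV,GYZ)=151/6
6. join EV+GYZ (d=151/6) ⇒ EGVYZ; edges |EV|=139/12, |GYZ|=19/12
  updated: d(AJU,EGVYZ)=442/15
7. join AJU+EGVYZ (d=442/15) ⇒ AEGJUVYZ; edges |AJU|=359/60, |EGVYZ|=43/20
final tree: (((A:1/2,U:1/2):33/4,J:35/4):359/60,((E:1,V:1):139/12,(G:11,(Y:3,Z:3):8):19/12):43/20)
total length: 663/10

(((A:1/2,U:1/2):33/4,J:35/4):359/60,((E:1,V:1):139/12,(G:11,(Y:3,Z:3):8):19/12):43/20)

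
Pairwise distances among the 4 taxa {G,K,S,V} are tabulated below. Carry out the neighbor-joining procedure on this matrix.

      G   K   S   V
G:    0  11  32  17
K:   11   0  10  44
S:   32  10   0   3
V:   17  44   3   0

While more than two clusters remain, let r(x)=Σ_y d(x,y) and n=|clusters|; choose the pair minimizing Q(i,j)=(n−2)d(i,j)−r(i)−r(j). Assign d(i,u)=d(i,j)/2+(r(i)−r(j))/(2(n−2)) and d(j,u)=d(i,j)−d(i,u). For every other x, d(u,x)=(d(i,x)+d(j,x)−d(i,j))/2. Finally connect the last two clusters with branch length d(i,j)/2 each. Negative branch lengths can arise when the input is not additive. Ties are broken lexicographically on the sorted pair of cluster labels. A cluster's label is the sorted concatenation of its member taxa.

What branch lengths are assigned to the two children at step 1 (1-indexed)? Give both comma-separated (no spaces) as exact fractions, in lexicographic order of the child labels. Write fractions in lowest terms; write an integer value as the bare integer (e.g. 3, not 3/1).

17/4,27/4

1. join G+K (d=11, Q=-103) ⇒ GK; edges |G|=17/4, |K|=27/4
  updated: d(GK,S)=31/2, d(GK,V)=25
2. join GK+S (d=31/2, Q=-87/2) ⇒ GKS; edges |GK|=75/4, |S|=-13/4
  updated: d(GKS,V)=25/4
3. join GKS+V (d=25/4) ⇒ GKSV; edges |GKS|=25/8, |V|=25/8
final tree: (((G:17/4,K:27/4):75/4,S:-13/4):25/8,V:25/8)
total length: 131/4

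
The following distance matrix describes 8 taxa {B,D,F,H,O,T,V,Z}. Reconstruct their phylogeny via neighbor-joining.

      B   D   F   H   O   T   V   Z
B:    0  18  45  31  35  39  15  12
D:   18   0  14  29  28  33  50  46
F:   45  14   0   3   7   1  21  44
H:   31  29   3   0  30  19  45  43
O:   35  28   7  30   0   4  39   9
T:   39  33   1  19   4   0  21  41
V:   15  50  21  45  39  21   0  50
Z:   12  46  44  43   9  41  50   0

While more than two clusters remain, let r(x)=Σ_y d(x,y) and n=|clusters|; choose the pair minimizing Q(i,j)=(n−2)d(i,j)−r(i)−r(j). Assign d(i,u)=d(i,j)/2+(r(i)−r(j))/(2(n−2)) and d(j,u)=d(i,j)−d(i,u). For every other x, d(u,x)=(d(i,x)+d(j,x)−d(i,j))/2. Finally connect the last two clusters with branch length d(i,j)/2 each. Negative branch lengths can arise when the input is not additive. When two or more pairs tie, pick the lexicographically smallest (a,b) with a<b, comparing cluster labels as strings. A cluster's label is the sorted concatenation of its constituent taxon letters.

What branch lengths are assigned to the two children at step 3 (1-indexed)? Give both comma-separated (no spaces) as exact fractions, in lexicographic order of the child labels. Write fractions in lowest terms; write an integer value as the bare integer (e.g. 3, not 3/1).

step 1: merge (B,Z) at d=12, Q=-368; branch lengths B→11/6, Z→61/6; new cluster BZ
  updated: d(BZ,D)=26, d(BZ,F)=77/2, d(BZ,H)=31, d(BZ,O)=16, d(BZ,T)=34, d(BZ,V)=53/2
step 2: merge (BZ,V) at d=53/2, Q=-242; branch lengths BZ→51/5, V→163/10; new cluster BVZ
  updated: d(BVZ,D)=99/4, d(BVZ,F)=33/2, d(BVZ,H)=99/4, d(BVZ,O)=57/4, d(BVZ,T)=57/4
step 3: merge (O,T) at d=4, Q=-277/2; branch lengths O→7/2, T→1/2; new cluster OT
  updated: d(BVZ,OT)=49/4, d(D,OT)=57/2, d(F,OT)=2, d(H,OT)=45/2
step 4: merge (BVZ,OT) at d=49/4, Q=-427/4; branch lengths BVZ→199/24, OT→95/24; new cluster BOTVZ
  updated: d(BOTVZ,D)=41/2, d(BOTVZ,F)=25/8, d(BOTVZ,H)=35/2
step 5: merge (BOTVZ,D) at d=41/2, Q=-509/8; branch lengths BOTVZ→149/32, D→507/32; new cluster BDOTVZ
  updated: d(BDOTVZ,F)=-27/16, d(BDOTVZ,H)=13
step 6: merge (BDOTVZ,F) at d=-27/16, Q=-229/16; branch lengths BDOTVZ→133/32, F→-187/32; new cluster BDFOTVZ
  updated: d(BDFOTVZ,H)=283/32
step 7: merge (BDFOTVZ,H) at d=283/32; branch lengths BDFOTVZ→283/64, H→283/64; new cluster BDFHOTVZ
final tree: ((((((B:11/6,Z:61/6):51/5,V:163/10):199/24,(O:7/2,T:1/2):95/24):149/32,D:507/32):133/32,F:-187/32):283/64,H:283/64)
total length: 2637/32

7/2,1/2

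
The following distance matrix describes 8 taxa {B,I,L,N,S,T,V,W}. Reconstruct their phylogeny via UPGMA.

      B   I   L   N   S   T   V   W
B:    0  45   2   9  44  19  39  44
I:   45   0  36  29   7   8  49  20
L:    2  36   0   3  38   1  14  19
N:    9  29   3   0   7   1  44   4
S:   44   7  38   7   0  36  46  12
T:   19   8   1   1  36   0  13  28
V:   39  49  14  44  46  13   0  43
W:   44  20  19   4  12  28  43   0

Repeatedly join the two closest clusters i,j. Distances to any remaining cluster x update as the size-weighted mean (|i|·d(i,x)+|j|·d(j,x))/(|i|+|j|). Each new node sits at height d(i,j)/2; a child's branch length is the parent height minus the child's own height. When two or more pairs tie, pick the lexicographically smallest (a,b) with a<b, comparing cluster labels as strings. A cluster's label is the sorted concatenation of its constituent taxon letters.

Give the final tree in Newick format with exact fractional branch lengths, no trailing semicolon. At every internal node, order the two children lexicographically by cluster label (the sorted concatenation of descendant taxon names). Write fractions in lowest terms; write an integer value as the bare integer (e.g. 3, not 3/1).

step 1: merge (L,T) at d=1; branch lengths L→1/2, T→1/2; new cluster LT
  updated: d(B,LT)=21/2, d(I,LT)=22, d(LT,N)=2, d(LT,S)=37, d(LT,V)=27/2, d(LT,W)=47/2
step 2: merge (LT,N) at d=2; branch lengths LT→1/2, N→1; new cluster LNT
  updated: d(B,LNT)=10, d(I,LNT)=73/3, d(LNT,S)=27, d(LNT,V)=71/3, d(LNT,W)=17
step 3: merge (I,S) at d=7; branch lengths I→7/2, S→7/2; new cluster IS
  updated: d(B,IS)=89/2, d(IS,LNT)=77/3, d(IS,V)=95/2, d(IS,W)=16
step 4: merge (B,LNT) at d=10; branch lengths B→5, LNT→4; new cluster BLNT
  updated: d(BLNT,IS)=243/8, d(BLNT,V)=55/2, d(BLNT,W)=95/4
step 5: merge (IS,W) at d=16; branch lengths IS→9/2, W→8; new cluster ISW
  updated: d(BLNT,ISW)=169/6, d(ISW,V)=46
step 6: merge (BLNT,V) at d=55/2; branch lengths BLNT→35/4, V→55/4; new cluster BLNTV
  updated: d(BLNTV,ISW)=476/15
step 7: merge (BLNTV,ISW) at d=476/15; branch lengths BLNTV→127/60, ISW→118/15; new cluster BILNSTVW
final tree: (((B:5,((L:1/2,T:1/2):1/2,N:1):4):35/4,V:55/4):127/60,((I:7/2,S:7/2):9/2,W:8):118/15)
total length: 3809/60

(((B:5,((L:1/2,T:1/2):1/2,N:1):4):35/4,V:55/4):127/60,((I:7/2,S:7/2):9/2,W:8):118/15)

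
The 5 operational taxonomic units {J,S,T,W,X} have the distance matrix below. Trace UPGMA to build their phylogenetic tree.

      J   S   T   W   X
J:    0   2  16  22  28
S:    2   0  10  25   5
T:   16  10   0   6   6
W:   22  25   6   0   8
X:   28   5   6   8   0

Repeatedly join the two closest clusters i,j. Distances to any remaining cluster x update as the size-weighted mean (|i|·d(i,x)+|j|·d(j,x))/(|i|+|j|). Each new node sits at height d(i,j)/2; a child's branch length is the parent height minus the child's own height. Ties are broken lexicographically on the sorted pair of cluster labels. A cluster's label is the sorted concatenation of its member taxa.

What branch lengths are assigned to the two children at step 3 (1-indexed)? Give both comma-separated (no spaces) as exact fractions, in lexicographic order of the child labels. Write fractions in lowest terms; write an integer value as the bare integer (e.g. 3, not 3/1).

1/2,7/2

iteration 1: select J,S (d=2); attach at lengths (1, 1); label the merged cluster JS
  updated: d(JS,T)=13, d(JS,W)=47/2, d(JS,X)=33/2
iteration 2: select T,W (d=6); attach at lengths (3, 3); label the merged cluster TW
  updated: d(JS,TW)=73/4, d(TW,X)=7
iteration 3: select TW,X (d=7); attach at lengths (1/2, 7/2); label the merged cluster TWX
  updated: d(JS,TWX)=53/3
iteration 4: select JS,TWX (d=53/3); attach at lengths (47/6, 16/3); label the merged cluster JSTWX
final tree: ((J:1,S:1):47/6,((T:3,W:3):1/2,X:7/2):16/3)
total length: 151/6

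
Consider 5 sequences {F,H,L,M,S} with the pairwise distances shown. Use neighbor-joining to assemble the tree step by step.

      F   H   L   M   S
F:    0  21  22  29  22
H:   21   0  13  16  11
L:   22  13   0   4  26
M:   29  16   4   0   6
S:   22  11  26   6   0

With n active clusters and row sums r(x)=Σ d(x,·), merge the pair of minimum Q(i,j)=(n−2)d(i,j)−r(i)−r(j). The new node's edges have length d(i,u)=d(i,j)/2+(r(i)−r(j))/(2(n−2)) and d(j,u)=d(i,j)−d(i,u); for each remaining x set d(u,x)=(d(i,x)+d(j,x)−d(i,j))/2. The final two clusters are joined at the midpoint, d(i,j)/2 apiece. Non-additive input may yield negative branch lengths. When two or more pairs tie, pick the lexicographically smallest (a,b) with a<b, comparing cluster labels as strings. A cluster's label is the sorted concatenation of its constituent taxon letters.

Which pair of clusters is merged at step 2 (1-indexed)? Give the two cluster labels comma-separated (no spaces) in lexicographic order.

iteration 1: select L,M (d=4, Q=-108); attach at lengths (11/3, 1/3); label the merged cluster LM
  updated: d(F,LM)=47/2, d(H,LM)=25/2, d(LM,S)=14
iteration 2: select F,LM (d=47/2, Q=-139/2); attach at lengths (127/8, 61/8); label the merged cluster FLM
  updated: d(FLM,H)=5, d(FLM,S)=25/4
iteration 3: select FLM,H (d=5, Q=-89/4); attach at lengths (1/8, 39/8); label the merged cluster FHLM
  updated: d(FHLM,S)=49/8
iteration 4: select FHLM,S (d=49/8); attach at lengths (49/16, 49/16); label the merged cluster FHLMS
final tree: (((F:127/8,(L:11/3,M:1/3):61/8):1/8,H:39/8):49/16,S:49/16)
total length: 309/8

F,LM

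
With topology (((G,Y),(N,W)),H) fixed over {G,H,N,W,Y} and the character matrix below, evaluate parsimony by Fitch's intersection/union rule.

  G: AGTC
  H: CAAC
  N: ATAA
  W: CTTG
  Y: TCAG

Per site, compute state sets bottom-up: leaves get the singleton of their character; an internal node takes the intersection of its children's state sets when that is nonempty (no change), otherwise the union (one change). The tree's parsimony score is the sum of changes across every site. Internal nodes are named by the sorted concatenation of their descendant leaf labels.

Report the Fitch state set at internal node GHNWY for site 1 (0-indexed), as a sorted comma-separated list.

A,C,G,T

[col 0] GY: children G:{A}, Y:{T} ∪→ {A,T}; cost 1
[col 0] NW: children N:{A}, W:{C} ∪→ {A,C}; cost 1
[col 0] GNWY: children GY:{A,T}, NW:{A,C} ∩→ {A}; cost 0
[col 0] GHNWY: children GNWY:{A}, H:{C} ∪→ {A,C}; cost 1
[col 1] GY: children G:{G}, Y:{C} ∪→ {C,G}; cost 1
[col 1] NW: children N:{T}, W:{T} ∩→ {T}; cost 0
[col 1] GNWY: children GY:{C,G}, NW:{T} ∪→ {C,G,T}; cost 1
[col 1] GHNWY: children GNWY:{C,G,T}, H:{A} ∪→ {A,C,G,T}; cost 1
[col 2] GY: children G:{T}, Y:{A} ∪→ {A,T}; cost 1
[col 2] NW: children N:{A}, W:{T} ∪→ {A,T}; cost 1
[col 2] GNWY: children GY:{A,T}, NW:{A,T} ∩→ {A,T}; cost 0
[col 2] GHNWY: children GNWY:{A,T}, H:{A} ∩→ {A}; cost 0
[col 3] GY: children G:{C}, Y:{G} ∪→ {C,G}; cost 1
[col 3] NW: children N:{A}, W:{G} ∪→ {A,G}; cost 1
[col 3] GNWY: children GY:{C,G}, NW:{A,G} ∩→ {G}; cost 0
[col 3] GHNWY: children GNWY:{G}, H:{C} ∪→ {C,G}; cost 1
per-site changes: [3, 3, 2, 3]; total = 11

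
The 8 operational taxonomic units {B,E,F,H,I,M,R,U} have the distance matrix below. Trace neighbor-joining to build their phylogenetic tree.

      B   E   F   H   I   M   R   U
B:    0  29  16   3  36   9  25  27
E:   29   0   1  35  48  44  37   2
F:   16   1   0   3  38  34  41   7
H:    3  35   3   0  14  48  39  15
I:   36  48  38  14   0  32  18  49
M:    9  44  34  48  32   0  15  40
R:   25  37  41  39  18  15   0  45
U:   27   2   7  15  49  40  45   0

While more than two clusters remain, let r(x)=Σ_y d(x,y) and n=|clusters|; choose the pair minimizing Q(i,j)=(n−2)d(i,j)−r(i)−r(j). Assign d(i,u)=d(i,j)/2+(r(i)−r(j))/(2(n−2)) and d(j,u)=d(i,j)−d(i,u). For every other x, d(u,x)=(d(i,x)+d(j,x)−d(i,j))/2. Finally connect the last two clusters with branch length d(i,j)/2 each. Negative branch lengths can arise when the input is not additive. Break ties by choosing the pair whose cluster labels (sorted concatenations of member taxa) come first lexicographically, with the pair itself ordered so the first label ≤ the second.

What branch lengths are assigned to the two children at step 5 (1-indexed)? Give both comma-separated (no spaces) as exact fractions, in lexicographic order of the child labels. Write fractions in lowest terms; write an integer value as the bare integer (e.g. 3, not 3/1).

1. join E+U (d=2, Q=-369) ⇒ EU; edges |E|=23/12, |U|=1/12
  updated: d(B,EU)=27, d(EU,F)=3, d(EU,H)=24, d(EU,I)=95/2, d(EU,M)=41, d(EU,R)=40
2. join EU+F (d=3, Q=-605/2) ⇒ EFU; edges |EU|=25/4, |F|=-13/4
  updated: d(B,EFU)=20, d(EFU,H)=12, d(EFU,I)=165/4, d(EFU,M)=36, d(EFU,R)=39
3. join EFU+H (d=12, Q=-865/4) ⇒ EFHU; edges |EFU|=321/32, |H|=63/32
  updated: d(B,EFHU)=11/2, d(EFHU,I)=173/8, d(EFHU,M)=36, d(EFHU,R)=33
4. join B+EFHU (d=11/2, Q=-1241/8) ⇒ BEFHU; edges |B|=-11/16, |EFHU|=99/16
  updated: d(BEFHU,I)=417/16, d(BEFHU,M)=79/4, d(BEFHU,R)=105/4
5. join BEFHU+M (d=79/4, Q=-1589/16) ⇒ BEFHMU; edges |BEFHU|=717/64, |M|=547/64
  updated: d(BEFHMU,I)=613/32, d(BEFHMU,R)=43/4
6. join BEFHMU+I (d=613/32, Q=-1533/32) ⇒ BEFHIMU; edges |BEFHMU|=381/64, |I|=845/64
  updated: d(BEFHIMU,R)=307/64
7. join BEFHIMU+R (d=307/64) ⇒ BEFHIMRU; edges |BEFHIMU|=307/128, |R|=307/128
final tree: ((((B:-11/16,(((E:23/12,U:1/12):25/4,F:-13/4):321/32,H:63/32):99/16):717/64,M:547/64):381/64,I:845/64):307/128,R:307/128)
total length: 4237/64

717/64,547/64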